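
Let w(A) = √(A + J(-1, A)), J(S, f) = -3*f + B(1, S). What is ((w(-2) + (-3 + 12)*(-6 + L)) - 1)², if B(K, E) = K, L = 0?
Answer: (-55 + √5)² ≈ 2784.0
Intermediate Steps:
J(S, f) = 1 - 3*f (J(S, f) = -3*f + 1 = 1 - 3*f)
w(A) = √(1 - 2*A) (w(A) = √(A + (1 - 3*A)) = √(1 - 2*A))
((w(-2) + (-3 + 12)*(-6 + L)) - 1)² = ((√(1 - 2*(-2)) + (-3 + 12)*(-6 + 0)) - 1)² = ((√(1 + 4) + 9*(-6)) - 1)² = ((√5 - 54) - 1)² = ((-54 + √5) - 1)² = (-55 + √5)²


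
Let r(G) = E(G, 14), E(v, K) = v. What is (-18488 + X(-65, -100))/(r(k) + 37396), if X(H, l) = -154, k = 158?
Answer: -3107/6259 ≈ -0.49641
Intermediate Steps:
r(G) = G
(-18488 + X(-65, -100))/(r(k) + 37396) = (-18488 - 154)/(158 + 37396) = -18642/37554 = -18642*1/37554 = -3107/6259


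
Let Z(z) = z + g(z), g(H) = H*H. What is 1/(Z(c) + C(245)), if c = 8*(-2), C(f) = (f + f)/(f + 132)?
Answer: 377/90970 ≈ 0.0041442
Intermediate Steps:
g(H) = H²
C(f) = 2*f/(132 + f) (C(f) = (2*f)/(132 + f) = 2*f/(132 + f))
c = -16
Z(z) = z + z²
1/(Z(c) + C(245)) = 1/(-16*(1 - 16) + 2*245/(132 + 245)) = 1/(-16*(-15) + 2*245/377) = 1/(240 + 2*245*(1/377)) = 1/(240 + 490/377) = 1/(90970/377) = 377/90970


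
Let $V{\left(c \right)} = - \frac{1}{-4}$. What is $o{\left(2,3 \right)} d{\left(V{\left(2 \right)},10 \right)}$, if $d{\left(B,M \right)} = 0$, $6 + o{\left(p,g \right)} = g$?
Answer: $0$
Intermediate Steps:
$o{\left(p,g \right)} = -6 + g$
$V{\left(c \right)} = \frac{1}{4}$ ($V{\left(c \right)} = \left(-1\right) \left(- \frac{1}{4}\right) = \frac{1}{4}$)
$o{\left(2,3 \right)} d{\left(V{\left(2 \right)},10 \right)} = \left(-6 + 3\right) 0 = \left(-3\right) 0 = 0$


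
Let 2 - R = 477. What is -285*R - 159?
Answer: 135216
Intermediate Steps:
R = -475 (R = 2 - 1*477 = 2 - 477 = -475)
-285*R - 159 = -285*(-475) - 159 = 135375 - 159 = 135216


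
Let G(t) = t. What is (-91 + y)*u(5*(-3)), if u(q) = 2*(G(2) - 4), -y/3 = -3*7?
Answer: 112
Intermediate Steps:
y = 63 (y = -(-9)*7 = -3*(-21) = 63)
u(q) = -4 (u(q) = 2*(2 - 4) = 2*(-2) = -4)
(-91 + y)*u(5*(-3)) = (-91 + 63)*(-4) = -28*(-4) = 112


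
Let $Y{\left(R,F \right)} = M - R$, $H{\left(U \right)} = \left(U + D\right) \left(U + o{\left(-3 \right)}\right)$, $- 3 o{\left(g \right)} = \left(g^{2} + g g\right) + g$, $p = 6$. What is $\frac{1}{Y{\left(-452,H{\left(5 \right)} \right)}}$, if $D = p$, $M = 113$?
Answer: $\frac{1}{565} \approx 0.0017699$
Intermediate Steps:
$D = 6$
$o{\left(g \right)} = - \frac{2 g^{2}}{3} - \frac{g}{3}$ ($o{\left(g \right)} = - \frac{\left(g^{2} + g g\right) + g}{3} = - \frac{\left(g^{2} + g^{2}\right) + g}{3} = - \frac{2 g^{2} + g}{3} = - \frac{g + 2 g^{2}}{3} = - \frac{2 g^{2}}{3} - \frac{g}{3}$)
$H{\left(U \right)} = \left(-5 + U\right) \left(6 + U\right)$ ($H{\left(U \right)} = \left(U + 6\right) \left(U - - (1 + 2 \left(-3\right))\right) = \left(6 + U\right) \left(U - - (1 - 6)\right) = \left(6 + U\right) \left(U - \left(-1\right) \left(-5\right)\right) = \left(6 + U\right) \left(U - 5\right) = \left(6 + U\right) \left(-5 + U\right) = \left(-5 + U\right) \left(6 + U\right)$)
$Y{\left(R,F \right)} = 113 - R$
$\frac{1}{Y{\left(-452,H{\left(5 \right)} \right)}} = \frac{1}{113 - -452} = \frac{1}{113 + 452} = \frac{1}{565}$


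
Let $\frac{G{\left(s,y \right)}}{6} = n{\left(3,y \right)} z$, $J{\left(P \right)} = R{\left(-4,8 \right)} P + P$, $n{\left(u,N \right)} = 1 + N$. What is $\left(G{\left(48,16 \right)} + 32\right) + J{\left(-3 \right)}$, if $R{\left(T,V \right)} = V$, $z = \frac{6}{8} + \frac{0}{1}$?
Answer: $\frac{163}{2} \approx 81.5$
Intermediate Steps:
$z = \frac{3}{4}$ ($z = 6 \cdot \frac{1}{8} + 0 \cdot 1 = \frac{3}{4} + 0 = \frac{3}{4} \approx 0.75$)
$J{\left(P \right)} = 9 P$ ($J{\left(P \right)} = 8 P + P = 9 P$)
$G{\left(s,y \right)} = \frac{9}{2} + \frac{9 y}{2}$ ($G{\left(s,y \right)} = 6 \left(1 + y\right) \frac{3}{4} = 6 \left(\frac{3}{4} + \frac{3 y}{4}\right) = \frac{9}{2} + \frac{9 y}{2}$)
$\left(G{\left(48,16 \right)} + 32\right) + J{\left(-3 \right)} = \left(\left(\frac{9}{2} + \frac{9}{2} \cdot 16\right) + 32\right) + 9 \left(-3\right) = \left(\left(\frac{9}{2} + 72\right) + 32\right) - 27 = \left(\frac{153}{2} + 32\right) - 27 = \frac{217}{2} - 27 = \frac{163}{2}$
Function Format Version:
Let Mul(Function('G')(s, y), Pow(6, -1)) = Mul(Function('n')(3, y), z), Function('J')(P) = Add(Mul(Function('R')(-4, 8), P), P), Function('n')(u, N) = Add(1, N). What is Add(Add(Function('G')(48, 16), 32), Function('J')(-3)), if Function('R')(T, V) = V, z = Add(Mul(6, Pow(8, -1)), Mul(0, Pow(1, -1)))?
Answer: Rational(163, 2) ≈ 81.500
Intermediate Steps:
z = Rational(3, 4) (z = Add(Mul(6, Rational(1, 8)), Mul(0, 1)) = Add(Rational(3, 4), 0) = Rational(3, 4) ≈ 0.75000)
Function('J')(P) = Mul(9, P) (Function('J')(P) = Add(Mul(8, P), P) = Mul(9, P))
Function('G')(s, y) = Add(Rational(9, 2), Mul(Rational(9, 2), y)) (Function('G')(s, y) = Mul(6, Mul(Add(1, y), Rational(3, 4))) = Mul(6, Add(Rational(3, 4), Mul(Rational(3, 4), y))) = Add(Rational(9, 2), Mul(Rational(9, 2), y)))
Add(Add(Function('G')(48, 16), 32), Function('J')(-3)) = Add(Add(Add(Rational(9, 2), Mul(Rational(9, 2), 16)), 32), Mul(9, -3)) = Add(Add(Add(Rational(9, 2), 72), 32), -27) = Add(Add(Rational(153, 2), 32), -27) = Add(Rational(217, 2), -27) = Rational(163, 2)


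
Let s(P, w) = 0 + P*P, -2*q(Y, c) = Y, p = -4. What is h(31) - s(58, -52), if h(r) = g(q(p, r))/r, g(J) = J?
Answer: -104282/31 ≈ -3363.9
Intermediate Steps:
q(Y, c) = -Y/2
h(r) = 2/r (h(r) = (-½*(-4))/r = 2/r)
s(P, w) = P² (s(P, w) = 0 + P² = P²)
h(31) - s(58, -52) = 2/31 - 1*58² = 2*(1/31) - 1*3364 = 2/31 - 3364 = -104282/31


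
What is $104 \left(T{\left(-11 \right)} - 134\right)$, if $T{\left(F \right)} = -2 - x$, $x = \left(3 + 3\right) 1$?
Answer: $-14768$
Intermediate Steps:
$x = 6$ ($x = 6 \cdot 1 = 6$)
$T{\left(F \right)} = -8$ ($T{\left(F \right)} = -2 - 6 = -8$)
$104 \left(T{\left(-11 \right)} - 134\right) = 104 \left(-8 - 134\right) = 104 \left(-142\right) = -14768$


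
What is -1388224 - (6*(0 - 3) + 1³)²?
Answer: -1388513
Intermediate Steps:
-1388224 - (6*(0 - 3) + 1³)² = -1388224 - (6*(-3) + 1)² = -1388224 - (-18 + 1)² = -1388224 - 1*(-17)² = -1388224 - 1*289 = -1388224 - 289 = -1388513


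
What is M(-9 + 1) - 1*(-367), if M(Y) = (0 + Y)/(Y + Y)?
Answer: 735/2 ≈ 367.50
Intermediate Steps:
M(Y) = 1/2 (M(Y) = Y/((2*Y)) = Y*(1/(2*Y)) = 1/2)
M(-9 + 1) - 1*(-367) = 1/2 - 1*(-367) = 1/2 + 367 = 735/2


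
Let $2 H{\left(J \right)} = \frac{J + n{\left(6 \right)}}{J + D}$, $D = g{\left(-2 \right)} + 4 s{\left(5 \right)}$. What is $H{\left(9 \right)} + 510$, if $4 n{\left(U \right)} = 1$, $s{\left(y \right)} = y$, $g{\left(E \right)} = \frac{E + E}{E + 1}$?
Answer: $\frac{134677}{264} \approx 510.14$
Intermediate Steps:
$g{\left(E \right)} = \frac{2 E}{1 + E}$
$n{\left(U \right)} = \frac{1}{4}$ ($n{\left(U \right)} = \frac{1}{4} \cdot 1 = \frac{1}{4}$)
$D = 24$ ($D = 2 \left(-2\right) \frac{1}{1 - 2} + 4 \cdot 5 = 2 \left(-2\right) \frac{1}{-1} + 20 = 2 \left(-2\right) \left(-1\right) + 20 = 4 + 20 = 24$)
$H{\left(J \right)} = \frac{\frac{1}{4} + J}{2 \left(24 + J\right)}$ ($H{\left(J \right)} = \frac{\left(J + \frac{1}{4}\right) \frac{1}{J + 24}}{2} = \frac{\left(\frac{1}{4} + J\right) \frac{1}{24 + J}}{2} = \frac{\frac{1}{24 + J} \left(\frac{1}{4} + J\right)}{2} = \frac{\frac{1}{4} + J}{2 \left(24 + J\right)}$)
$H{\left(9 \right)} + 510 = \frac{1 + 4 \cdot 9}{8 \left(24 + 9\right)} + 510 = \frac{1 + 36}{8 \cdot 33} + 510 = \frac{1}{8} \cdot \frac{1}{33} \cdot 37 + 510 = \frac{37}{264} + 510 = \frac{134677}{264}$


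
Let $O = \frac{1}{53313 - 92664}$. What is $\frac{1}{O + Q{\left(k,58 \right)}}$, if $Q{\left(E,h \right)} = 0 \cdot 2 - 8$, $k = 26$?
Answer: $- \frac{39351}{314809} \approx -0.125$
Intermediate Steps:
$Q{\left(E,h \right)} = -8$ ($Q{\left(E,h \right)} = 0 - 8 = -8$)
$O = - \frac{1}{39351}$ ($O = \frac{1}{-39351} = - \frac{1}{39351} \approx -2.5412 \cdot 10^{-5}$)
$\frac{1}{O + Q{\left(k,58 \right)}} = \frac{1}{- \frac{1}{39351} - 8} = \frac{1}{- \frac{314809}{39351}} = - \frac{39351}{314809}$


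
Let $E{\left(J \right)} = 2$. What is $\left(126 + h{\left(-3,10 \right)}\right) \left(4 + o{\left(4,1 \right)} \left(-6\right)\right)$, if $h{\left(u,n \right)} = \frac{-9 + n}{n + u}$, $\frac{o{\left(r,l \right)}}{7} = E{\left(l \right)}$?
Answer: $- \frac{70640}{7} \approx -10091.0$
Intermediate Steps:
$o{\left(r,l \right)} = 14$ ($o{\left(r,l \right)} = 7 \cdot 2 = 14$)
$h{\left(u,n \right)} = \frac{-9 + n}{n + u}$
$\left(126 + h{\left(-3,10 \right)}\right) \left(4 + o{\left(4,1 \right)} \left(-6\right)\right) = \left(126 + \frac{-9 + 10}{10 - 3}\right) \left(4 + 14 \left(-6\right)\right) = \left(126 + \frac{1}{7} \cdot 1\right) \left(4 - 84\right) = \left(126 + \frac{1}{7} \cdot 1\right) \left(-80\right) = \left(126 + \frac{1}{7}\right) \left(-80\right) = \frac{883}{7} \left(-80\right) = - \frac{70640}{7}$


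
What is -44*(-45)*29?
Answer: 57420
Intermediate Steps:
-44*(-45)*29 = 1980*29 = 57420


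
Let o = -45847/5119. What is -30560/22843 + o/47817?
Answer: -7481378097901/5591400418989 ≈ -1.3380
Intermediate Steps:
o = -45847/5119 (o = -45847*1/5119 = -45847/5119 ≈ -8.9562)
-30560/22843 + o/47817 = -30560/22843 - 45847/5119/47817 = -30560*1/22843 - 45847/5119*1/47817 = -30560/22843 - 45847/244775223 = -7481378097901/5591400418989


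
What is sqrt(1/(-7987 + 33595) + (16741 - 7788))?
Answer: 5*sqrt(58711058274)/12804 ≈ 94.620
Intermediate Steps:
sqrt(1/(-7987 + 33595) + (16741 - 7788)) = sqrt(1/25608 + 8953) = sqrt(229268425/25608) = 5*sqrt(58711058274)/12804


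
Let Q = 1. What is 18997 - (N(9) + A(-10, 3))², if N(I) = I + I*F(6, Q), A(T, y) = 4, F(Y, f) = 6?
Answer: 14508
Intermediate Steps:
N(I) = 7*I (N(I) = I + I*6 = I + 6*I = 7*I)
18997 - (N(9) + A(-10, 3))² = 18997 - (7*9 + 4)² = 18997 - (63 + 4)² = 18997 - 1*67² = 18997 - 1*4489 = 18997 - 4489 = 14508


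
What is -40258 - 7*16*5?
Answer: -40818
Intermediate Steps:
-40258 - 7*16*5 = -40258 - 112*5 = -40258 - 1*560 = -40258 - 560 = -40818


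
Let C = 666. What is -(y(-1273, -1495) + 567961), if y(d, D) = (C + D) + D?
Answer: -565637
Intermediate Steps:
y(d, D) = 666 + 2*D (y(d, D) = (666 + D) + D = 666 + 2*D)
-(y(-1273, -1495) + 567961) = -((666 + 2*(-1495)) + 567961) = -((666 - 2990) + 567961) = -(-2324 + 567961) = -1*565637 = -565637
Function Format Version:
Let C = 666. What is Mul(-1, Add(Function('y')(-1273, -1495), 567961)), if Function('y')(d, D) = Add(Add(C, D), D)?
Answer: -565637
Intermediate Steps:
Function('y')(d, D) = Add(666, Mul(2, D)) (Function('y')(d, D) = Add(Add(666, D), D) = Add(666, Mul(2, D)))
Mul(-1, Add(Function('y')(-1273, -1495), 567961)) = Mul(-1, Add(Add(666, Mul(2, -1495)), 567961)) = Mul(-1, Add(Add(666, -2990), 567961)) = Mul(-1, Add(-2324, 567961)) = Mul(-1, 565637) = -565637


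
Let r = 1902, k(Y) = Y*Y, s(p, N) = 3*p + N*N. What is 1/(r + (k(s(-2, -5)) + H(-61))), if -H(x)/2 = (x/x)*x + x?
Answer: 1/2507 ≈ 0.00039888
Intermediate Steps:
s(p, N) = N**2 + 3*p (s(p, N) = 3*p + N**2 = N**2 + 3*p)
k(Y) = Y**2
H(x) = -4*x (H(x) = -2*((x/x)*x + x) = -2*(1*x + x) = -2*(x + x) = -4*x)
1/(r + (k(s(-2, -5)) + H(-61))) = 1/(1902 + (((-5)**2 + 3*(-2))**2 - 4*(-61))) = 1/(1902 + ((25 - 6)**2 + 244)) = 1/(1902 + (19**2 + 244)) = 1/(1902 + (361 + 244)) = 1/(1902 + 605) = 1/2507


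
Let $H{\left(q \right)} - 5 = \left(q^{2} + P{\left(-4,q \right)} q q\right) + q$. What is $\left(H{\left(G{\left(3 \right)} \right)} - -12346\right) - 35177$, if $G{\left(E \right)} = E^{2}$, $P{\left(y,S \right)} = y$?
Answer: $-23060$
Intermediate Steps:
$H{\left(q \right)} = 5 + q - 3 q^{2}$ ($H{\left(q \right)} = 5 + \left(\left(q^{2} + - 4 q q\right) + q\right) = 5 + \left(\left(q^{2} - 4 q^{2}\right) + q\right) = 5 - \left(- q + 3 q^{2}\right) = 5 + q - 3 q^{2}$)
$\left(H{\left(G{\left(3 \right)} \right)} - -12346\right) - 35177 = \left(\left(5 + 3^{2} - 3 \left(3^{2}\right)^{2}\right) - -12346\right) - 35177 = \left(\left(5 + 9 - 3 \cdot 9^{2}\right) + 12346\right) - 35177 = \left(\left(5 + 9 - 243\right) + 12346\right) - 35177 = \left(-229 + 12346\right) - 35177 = 12117 - 35177 = -23060$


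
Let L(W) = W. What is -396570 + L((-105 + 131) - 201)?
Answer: -396745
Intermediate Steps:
-396570 + L((-105 + 131) - 201) = -396570 + ((-105 + 131) - 201) = -396570 + (26 - 201) = -396570 - 175 = -396745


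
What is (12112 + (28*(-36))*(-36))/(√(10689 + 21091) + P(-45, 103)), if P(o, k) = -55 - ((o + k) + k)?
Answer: -2613600/3719 - 24200*√7945/3719 ≈ -1282.8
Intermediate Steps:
P(o, k) = -55 - o - 2*k (P(o, k) = -55 - ((k + o) + k) = -55 - (o + 2*k) = -55 + (-o - 2*k) = -55 - o - 2*k)
(12112 + (28*(-36))*(-36))/(√(10689 + 21091) + P(-45, 103)) = (12112 + (28*(-36))*(-36))/(√(10689 + 21091) + (-55 - 1*(-45) - 2*103)) = (12112 - 1008*(-36))/(√31780 + (-55 + 45 - 206)) = (12112 + 36288)/(2*√7945 - 216) = 48400/(-216 + 2*√7945)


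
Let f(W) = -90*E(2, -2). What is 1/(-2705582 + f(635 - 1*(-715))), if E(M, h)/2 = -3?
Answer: -1/2705042 ≈ -3.6968e-7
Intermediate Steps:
E(M, h) = -6 (E(M, h) = 2*(-3) = -6)
f(W) = 540 (f(W) = -90*(-6) = 540)
1/(-2705582 + f(635 - 1*(-715))) = 1/(-2705582 + 540) = 1/(-2705042) = -1/2705042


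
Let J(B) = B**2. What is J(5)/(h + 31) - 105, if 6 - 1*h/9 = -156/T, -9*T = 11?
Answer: -1228880/11701 ≈ -105.02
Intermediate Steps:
T = -11/9 (T = -1/9*11 = -11/9 ≈ -1.2222)
h = -12042/11 (h = 54 - (-1404)/(-11/9) = 54 - (-1404)*(-9)/11 = 54 - 9*1404/11 = 54 - 12636/11 = -12042/11 ≈ -1094.7)
J(5)/(h + 31) - 105 = 5**2/(-12042/11 + 31) - 105 = 25/(-11701/11) - 105 = -11/11701*25 - 105 = -275/11701 - 105 = -1228880/11701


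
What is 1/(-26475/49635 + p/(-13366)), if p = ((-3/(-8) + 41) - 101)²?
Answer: -2830598016/2262716821 ≈ -1.2510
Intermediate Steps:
p = 227529/64 (p = ((-3*(-⅛) + 41) - 101)² = ((3/8 + 41) - 101)² = (331/8 - 101)² = (-477/8)² = 227529/64 ≈ 3555.1)
1/(-26475/49635 + p/(-13366)) = 1/(-26475/49635 + (227529/64)/(-13366)) = 1/(-26475*1/49635 + (227529/64)*(-1/13366)) = 1/(-1765/3309 - 227529/855424) = 1/(-2262716821/2830598016) = -2830598016/2262716821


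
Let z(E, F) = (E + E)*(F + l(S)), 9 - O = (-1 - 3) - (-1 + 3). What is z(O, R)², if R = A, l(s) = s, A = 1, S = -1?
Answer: 0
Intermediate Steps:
R = 1
O = 15 (O = 9 - ((-1 - 3) - (-1 + 3)) = 9 - (-4 - 1*2) = 9 - (-4 - 2) = 9 - 1*(-6) = 9 + 6 = 15)
z(E, F) = 2*E*(-1 + F) (z(E, F) = (E + E)*(F - 1) = (2*E)*(-1 + F) = 2*E*(-1 + F))
z(O, R)² = (2*15*(-1 + 1))² = (2*15*0)² = 0² = 0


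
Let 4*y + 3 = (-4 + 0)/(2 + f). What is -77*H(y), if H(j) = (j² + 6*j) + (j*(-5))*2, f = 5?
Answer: -37675/112 ≈ -336.38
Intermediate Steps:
y = -25/28 (y = -¾ + ((-4 + 0)/(2 + 5))/4 = -¾ + (-4/7)/4 = -¾ + (-4*⅐)/4 = -¾ + (¼)*(-4/7) = -¾ - ⅐ = -25/28 ≈ -0.89286)
H(j) = j² - 4*j (H(j) = (j² + 6*j) - 5*j*2 = (j² + 6*j) - 10*j = j² - 4*j)
-77*H(y) = -(-275)*(-4 - 25/28)/4 = -(-275)*(-137)/(4*28) = -77*3425/784 = -37675/112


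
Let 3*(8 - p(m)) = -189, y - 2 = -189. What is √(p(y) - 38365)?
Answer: I*√38294 ≈ 195.69*I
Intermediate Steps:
y = -187 (y = 2 - 189 = -187)
p(m) = 71 (p(m) = 8 - ⅓*(-189) = 8 + 63 = 71)
√(p(y) - 38365) = √(71 - 38365) = √(-38294) = I*√38294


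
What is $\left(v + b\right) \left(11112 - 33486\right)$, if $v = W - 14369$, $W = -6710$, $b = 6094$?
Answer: $335274390$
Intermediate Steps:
$v = -21079$ ($v = -6710 - 14369 = -21079$)
$\left(v + b\right) \left(11112 - 33486\right) = \left(-21079 + 6094\right) \left(11112 - 33486\right) = \left(-14985\right) \left(-22374\right) = 335274390$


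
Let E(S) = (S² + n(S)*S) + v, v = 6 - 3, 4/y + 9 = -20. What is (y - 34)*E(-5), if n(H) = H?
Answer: -52470/29 ≈ -1809.3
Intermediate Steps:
y = -4/29 (y = 4/(-9 - 20) = 4/(-29) = 4*(-1/29) = -4/29 ≈ -0.13793)
v = 3
E(S) = 3 + 2*S² (E(S) = (S² + S*S) + 3 = (S² + S²) + 3 = 2*S² + 3 = 3 + 2*S²)
(y - 34)*E(-5) = (-4/29 - 34)*(3 + 2*(-5)²) = -990*(3 + 2*25)/29 = -990*(3 + 50)/29 = -990/29*53 = -52470/29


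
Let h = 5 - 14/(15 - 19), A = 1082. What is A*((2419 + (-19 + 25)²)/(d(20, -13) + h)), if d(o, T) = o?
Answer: 5312620/57 ≈ 93204.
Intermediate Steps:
h = 17/2 (h = 5 - 14/(-4) = 5 - ¼*(-14) = 5 + 7/2 = 17/2 ≈ 8.5000)
A*((2419 + (-19 + 25)²)/(d(20, -13) + h)) = 1082*((2419 + (-19 + 25)²)/(20 + 17/2)) = 1082*((2419 + 6²)/(57/2)) = 1082*((2419 + 36)*(2/57)) = 1082*(2455*(2/57)) = 1082*(4910/57) = 5312620/57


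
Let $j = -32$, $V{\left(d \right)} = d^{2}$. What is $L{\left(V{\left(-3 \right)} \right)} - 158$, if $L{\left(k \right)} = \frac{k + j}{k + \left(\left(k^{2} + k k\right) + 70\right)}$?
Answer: $- \frac{38101}{241} \approx -158.1$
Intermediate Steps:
$L{\left(k \right)} = \frac{-32 + k}{70 + k + 2 k^{2}}$ ($L{\left(k \right)} = \frac{k - 32}{k + \left(\left(k^{2} + k k\right) + 70\right)} = \frac{-32 + k}{k + \left(\left(k^{2} + k^{2}\right) + 70\right)} = \frac{-32 + k}{k + \left(2 k^{2} + 70\right)} = \frac{-32 + k}{k + \left(70 + 2 k^{2}\right)} = \frac{-32 + k}{70 + k + 2 k^{2}}$)
$L{\left(V{\left(-3 \right)} \right)} - 158 = \frac{-32 + \left(-3\right)^{2}}{70 + \left(-3\right)^{2} + 2 \left(\left(-3\right)^{2}\right)^{2}} - 158 = \frac{-32 + 9}{70 + 9 + 2 \cdot 9^{2}} - 158 = \frac{1}{70 + 9 + 2 \cdot 81} \left(-23\right) - 158 = \frac{1}{70 + 9 + 162} \left(-23\right) - 158 = \frac{1}{241} \left(-23\right) - 158 = - \frac{23}{241} - 158 = - \frac{38101}{241}$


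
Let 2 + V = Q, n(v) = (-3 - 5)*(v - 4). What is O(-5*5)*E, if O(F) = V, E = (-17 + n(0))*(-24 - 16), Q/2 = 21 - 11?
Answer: -10800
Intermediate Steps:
n(v) = 32 - 8*v (n(v) = -8*(-4 + v) = 32 - 8*v)
Q = 20 (Q = 2*(21 - 11) = 2*10 = 20)
E = -600 (E = (-17 + (32 - 8*0))*(-24 - 16) = (-17 + (32 + 0))*(-40) = (-17 + 32)*(-40) = 15*(-40) = -600)
V = 18 (V = -2 + 20 = 18)
O(F) = 18
O(-5*5)*E = 18*(-600) = -10800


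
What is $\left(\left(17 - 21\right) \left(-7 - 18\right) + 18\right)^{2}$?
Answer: $13924$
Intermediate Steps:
$\left(\left(17 - 21\right) \left(-7 - 18\right) + 18\right)^{2} = \left(\left(-4\right) \left(-25\right) + 18\right)^{2} = \left(100 + 18\right)^{2} = 118^{2} = 13924$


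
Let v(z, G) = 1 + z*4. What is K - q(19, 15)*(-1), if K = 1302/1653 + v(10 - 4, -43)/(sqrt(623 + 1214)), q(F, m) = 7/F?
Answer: 637/551 + 25*sqrt(1837)/1837 ≈ 1.7394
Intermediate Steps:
v(z, G) = 1 + 4*z
K = 434/551 + 25*sqrt(1837)/1837 (K = 1302/1653 + (1 + 4*(10 - 4))/(sqrt(623 + 1214)) = 1302*(1/1653) + (1 + 4*6)/(sqrt(1837)) = 434/551 + (1 + 24)*(sqrt(1837)/1837) = 434/551 + 25*(sqrt(1837)/1837) = 434/551 + 25*sqrt(1837)/1837 ≈ 1.3710)
K - q(19, 15)*(-1) = (434/551 + 25*sqrt(1837)/1837) - 7/19*(-1) = (434/551 + 25*sqrt(1837)/1837) - 7*(1/19)*(-1) = (434/551 + 25*sqrt(1837)/1837) - 7*(-1)/19 = (434/551 + 25*sqrt(1837)/1837) - 1*(-7/19) = (434/551 + 25*sqrt(1837)/1837) + 7/19 = 637/551 + 25*sqrt(1837)/1837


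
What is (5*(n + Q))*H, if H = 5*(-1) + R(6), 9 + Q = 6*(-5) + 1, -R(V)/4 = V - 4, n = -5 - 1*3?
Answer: 2990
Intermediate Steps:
n = -8 (n = -5 - 3 = -8)
R(V) = 16 - 4*V (R(V) = -4*(V - 4) = -4*(-4 + V) = 16 - 4*V)
Q = -38 (Q = -9 + (6*(-5) + 1) = -9 + (-30 + 1) = -9 - 29 = -38)
H = -13 (H = 5*(-1) + (16 - 4*6) = -5 + (16 - 24) = -5 - 8 = -13)
(5*(n + Q))*H = (5*(-8 - 38))*(-13) = (5*(-46))*(-13) = -230*(-13) = 2990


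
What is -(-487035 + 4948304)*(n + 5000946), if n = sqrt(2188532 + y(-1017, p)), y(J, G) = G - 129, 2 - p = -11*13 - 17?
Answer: -22310565360474 - 4461269*sqrt(2188565) ≈ -2.2317e+13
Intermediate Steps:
p = 162 (p = 2 - (-11*13 - 17) = 2 - (-143 - 17) = 2 - 1*(-160) = 2 + 160 = 162)
y(J, G) = -129 + G
n = sqrt(2188565) (n = sqrt(2188532 + (-129 + 162)) = sqrt(2188532 + 33) = sqrt(2188565) ≈ 1479.4)
-(-487035 + 4948304)*(n + 5000946) = -(-487035 + 4948304)*(sqrt(2188565) + 5000946) = -4461269*(5000946 + sqrt(2188565)) = -(22310565360474 + 4461269*sqrt(2188565)) = -22310565360474 - 4461269*sqrt(2188565)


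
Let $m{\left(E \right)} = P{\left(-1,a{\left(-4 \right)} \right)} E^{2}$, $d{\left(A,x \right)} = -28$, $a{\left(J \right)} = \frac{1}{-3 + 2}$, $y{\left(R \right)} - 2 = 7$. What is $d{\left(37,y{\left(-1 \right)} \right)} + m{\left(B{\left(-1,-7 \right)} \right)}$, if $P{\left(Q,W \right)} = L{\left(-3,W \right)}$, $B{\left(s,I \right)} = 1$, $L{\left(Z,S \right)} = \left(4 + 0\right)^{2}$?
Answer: $-12$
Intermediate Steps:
$y{\left(R \right)} = 9$ ($y{\left(R \right)} = 2 + 7 = 9$)
$a{\left(J \right)} = -1$ ($a{\left(J \right)} = \frac{1}{-1} = -1$)
$L{\left(Z,S \right)} = 16$ ($L{\left(Z,S \right)} = 4^{2} = 16$)
$P{\left(Q,W \right)} = 16$
$m{\left(E \right)} = 16 E^{2}$
$d{\left(37,y{\left(-1 \right)} \right)} + m{\left(B{\left(-1,-7 \right)} \right)} = -28 + 16 \cdot 1^{2} = -28 + 16 \cdot 1 = -28 + 16 = -12$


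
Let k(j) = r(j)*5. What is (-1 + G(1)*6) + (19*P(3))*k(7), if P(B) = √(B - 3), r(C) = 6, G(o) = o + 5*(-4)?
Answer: -115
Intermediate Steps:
G(o) = -20 + o (G(o) = o - 20 = -20 + o)
k(j) = 30 (k(j) = 6*5 = 30)
P(B) = √(-3 + B)
(-1 + G(1)*6) + (19*P(3))*k(7) = (-1 + (-20 + 1)*6) + (19*√(-3 + 3))*30 = (-1 - 19*6) + (19*√0)*30 = (-1 - 114) + (19*0)*30 = -115 + 0*30 = -115 + 0 = -115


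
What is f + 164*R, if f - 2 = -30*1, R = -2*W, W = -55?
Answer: 18012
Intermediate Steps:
R = 110 (R = -2*(-55) = 110)
f = -28 (f = 2 - 30*1 = 2 - 30 = -28)
f + 164*R = -28 + 164*110 = -28 + 18040 = 18012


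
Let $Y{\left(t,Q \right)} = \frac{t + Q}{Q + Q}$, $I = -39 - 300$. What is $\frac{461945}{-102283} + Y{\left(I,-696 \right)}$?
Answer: $- \frac{6174305}{1636528} \approx -3.7728$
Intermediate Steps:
$I = -339$ ($I = -39 - 300 = -339$)
$Y{\left(t,Q \right)} = \frac{Q + t}{2 Q}$
$\frac{461945}{-102283} + Y{\left(I,-696 \right)} = \frac{461945}{-102283} + \frac{-696 - 339}{2 \left(-696\right)} = 461945 \left(- \frac{1}{102283}\right) + \frac{1}{2} \left(- \frac{1}{696}\right) \left(-1035\right) = - \frac{461945}{102283} + \frac{345}{464} = - \frac{6174305}{1636528}$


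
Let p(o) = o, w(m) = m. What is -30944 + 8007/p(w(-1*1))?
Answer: -38951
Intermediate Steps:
-30944 + 8007/p(w(-1*1)) = -30944 + 8007/((-1*1)) = -30944 + 8007/(-1) = -30944 + 8007*(-1) = -30944 - 8007 = -38951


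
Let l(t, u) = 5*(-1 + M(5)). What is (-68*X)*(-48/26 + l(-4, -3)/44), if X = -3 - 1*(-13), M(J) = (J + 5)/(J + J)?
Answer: 16320/13 ≈ 1255.4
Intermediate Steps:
M(J) = (5 + J)/(2*J) (M(J) = (5 + J)/((2*J)) = (5 + J)*(1/(2*J)) = (5 + J)/(2*J))
X = 10 (X = -3 + 13 = 10)
l(t, u) = 0 (l(t, u) = 5*(-1 + (½)*(5 + 5)/5) = 5*(-1 + (½)*(⅕)*10) = 5*(-1 + 1) = 5*0 = 0)
(-68*X)*(-48/26 + l(-4, -3)/44) = (-68*10)*(-48/26 + 0/44) = -680*(-48*1/26 + 0*(1/44)) = -680*(-24/13 + 0) = -680*(-24/13) = 16320/13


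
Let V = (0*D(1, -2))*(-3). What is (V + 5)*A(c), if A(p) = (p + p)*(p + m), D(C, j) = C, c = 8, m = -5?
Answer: 240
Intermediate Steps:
V = 0 (V = (0*1)*(-3) = 0*(-3) = 0)
A(p) = 2*p*(-5 + p) (A(p) = (p + p)*(p - 5) = (2*p)*(-5 + p) = 2*p*(-5 + p))
(V + 5)*A(c) = (0 + 5)*(2*8*(-5 + 8)) = 5*(2*8*3) = 5*48 = 240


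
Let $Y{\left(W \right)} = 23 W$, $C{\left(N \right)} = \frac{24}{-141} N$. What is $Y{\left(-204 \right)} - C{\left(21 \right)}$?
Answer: $- \frac{220356}{47} \approx -4688.4$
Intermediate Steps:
$C{\left(N \right)} = - \frac{8 N}{47}$ ($C{\left(N \right)} = 24 \left(- \frac{1}{141}\right) N = - \frac{8 N}{47}$)
$Y{\left(-204 \right)} - C{\left(21 \right)} = 23 \left(-204\right) - \left(- \frac{8}{47}\right) 21 = -4692 - - \frac{168}{47} = -4692 + \frac{168}{47} = - \frac{220356}{47}$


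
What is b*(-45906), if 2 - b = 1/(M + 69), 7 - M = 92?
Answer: -757449/8 ≈ -94681.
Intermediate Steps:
M = -85 (M = 7 - 1*92 = 7 - 92 = -85)
b = 33/16 (b = 2 - 1/(-85 + 69) = 2 - 1/(-16) = 2 - 1*(-1/16) = 2 + 1/16 = 33/16 ≈ 2.0625)
b*(-45906) = (33/16)*(-45906) = -757449/8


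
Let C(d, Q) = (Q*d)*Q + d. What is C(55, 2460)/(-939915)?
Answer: -66567611/187983 ≈ -354.12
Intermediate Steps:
C(d, Q) = d + d*Q² (C(d, Q) = d*Q² + d = d + d*Q²)
C(55, 2460)/(-939915) = (55*(1 + 2460²))/(-939915) = (55*(1 + 6051600))*(-1/939915) = (55*6051601)*(-1/939915) = 332838055*(-1/939915) = -66567611/187983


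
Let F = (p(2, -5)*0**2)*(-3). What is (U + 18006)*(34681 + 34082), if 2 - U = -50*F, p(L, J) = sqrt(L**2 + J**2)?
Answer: 1238284104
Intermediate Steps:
p(L, J) = sqrt(J**2 + L**2)
F = 0 (F = (sqrt((-5)**2 + 2**2)*0**2)*(-3) = (sqrt(25 + 4)*0)*(-3) = (sqrt(29)*0)*(-3) = 0*(-3) = 0)
U = 2 (U = 2 - (-50)*0 = 2 - 1*0 = 2 + 0 = 2)
(U + 18006)*(34681 + 34082) = (2 + 18006)*(34681 + 34082) = 18008*68763 = 1238284104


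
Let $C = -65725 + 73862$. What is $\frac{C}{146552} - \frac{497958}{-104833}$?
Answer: $\frac{73829766937}{15363485816} \approx 4.8055$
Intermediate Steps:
$C = 8137$
$\frac{C}{146552} - \frac{497958}{-104833} = \frac{8137}{146552} - \frac{497958}{-104833} = 8137 \cdot \frac{1}{146552} - - \frac{497958}{104833} = \frac{8137}{146552} + \frac{497958}{104833} = \frac{73829766937}{15363485816}$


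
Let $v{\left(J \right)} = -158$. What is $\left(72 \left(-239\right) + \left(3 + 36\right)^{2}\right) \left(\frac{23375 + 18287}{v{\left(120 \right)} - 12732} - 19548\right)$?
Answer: $\frac{1976682648717}{6445} \approx 3.067 \cdot 10^{8}$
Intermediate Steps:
$\left(72 \left(-239\right) + \left(3 + 36\right)^{2}\right) \left(\frac{23375 + 18287}{v{\left(120 \right)} - 12732} - 19548\right) = \left(72 \left(-239\right) + \left(3 + 36\right)^{2}\right) \left(\frac{23375 + 18287}{-158 - 12732} - 19548\right) = \left(-17208 + 39^{2}\right) \left(\frac{41662}{-12890} - 19548\right) = \left(-17208 + 1521\right) \left(41662 \left(- \frac{1}{12890}\right) - 19548\right) = - 15687 \left(- \frac{20831}{6445} - 19548\right) = \left(-15687\right) \left(- \frac{126007691}{6445}\right) = \frac{1976682648717}{6445}$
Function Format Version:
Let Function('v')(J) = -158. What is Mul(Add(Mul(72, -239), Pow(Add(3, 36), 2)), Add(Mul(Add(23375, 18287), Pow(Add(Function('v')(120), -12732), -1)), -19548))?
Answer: Rational(1976682648717, 6445) ≈ 3.0670e+8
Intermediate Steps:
Mul(Add(Mul(72, -239), Pow(Add(3, 36), 2)), Add(Mul(Add(23375, 18287), Pow(Add(Function('v')(120), -12732), -1)), -19548)) = Mul(Add(Mul(72, -239), Pow(Add(3, 36), 2)), Add(Mul(Add(23375, 18287), Pow(Add(-158, -12732), -1)), -19548)) = Mul(Add(-17208, Pow(39, 2)), Add(Mul(41662, Pow(-12890, -1)), -19548)) = Mul(Add(-17208, 1521), Add(Mul(41662, Rational(-1, 12890)), -19548)) = Mul(-15687, Add(Rational(-20831, 6445), -19548)) = Mul(-15687, Rational(-126007691, 6445)) = Rational(1976682648717, 6445)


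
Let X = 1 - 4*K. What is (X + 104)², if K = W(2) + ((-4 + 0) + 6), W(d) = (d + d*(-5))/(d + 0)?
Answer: 12769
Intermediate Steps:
W(d) = -4 (W(d) = (d - 5*d)/d = (-4*d)/d = -4)
K = -2 (K = -4 + ((-4 + 0) + 6) = -4 + (-4 + 6) = -4 + 2 = -2)
X = 9 (X = 1 - 4*(-2) = 1 + 8 = 9)
(X + 104)² = (9 + 104)² = 113² = 12769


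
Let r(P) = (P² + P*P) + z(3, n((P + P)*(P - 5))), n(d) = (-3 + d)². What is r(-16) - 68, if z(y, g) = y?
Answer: 447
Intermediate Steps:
r(P) = 3 + 2*P² (r(P) = (P² + P*P) + 3 = (P² + P²) + 3 = 2*P² + 3 = 3 + 2*P²)
r(-16) - 68 = (3 + 2*(-16)²) - 68 = (3 + 2*256) - 68 = (3 + 512) - 68 = 515 - 68 = 447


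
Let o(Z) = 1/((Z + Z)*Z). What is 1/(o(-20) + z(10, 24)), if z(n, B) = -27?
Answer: -800/21599 ≈ -0.037039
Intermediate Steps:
o(Z) = 1/(2*Z²) (o(Z) = 1/(((2*Z))*Z) = (1/(2*Z))/Z = 1/(2*Z²))
1/(o(-20) + z(10, 24)) = 1/((½)/(-20)² - 27) = 1/((½)*(1/400) - 27) = 1/(1/800 - 27) = 1/(-21599/800) = -800/21599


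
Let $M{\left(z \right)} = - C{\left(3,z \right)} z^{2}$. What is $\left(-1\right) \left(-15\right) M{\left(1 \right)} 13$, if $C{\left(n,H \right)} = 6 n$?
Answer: $-3510$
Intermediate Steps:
$M{\left(z \right)} = - 18 z^{2}$ ($M{\left(z \right)} = - 6 \cdot 3 z^{2} = - 18 z^{2}$)
$\left(-1\right) \left(-15\right) M{\left(1 \right)} 13 = \left(-1\right) \left(-15\right) \left(- 18 \cdot 1^{2}\right) 13 = 15 \left(\left(-18\right) 1\right) 13 = 15 \left(-18\right) 13 = \left(-270\right) 13 = -3510$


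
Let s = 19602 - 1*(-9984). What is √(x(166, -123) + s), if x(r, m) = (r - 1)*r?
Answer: 4*√3561 ≈ 238.70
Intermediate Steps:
x(r, m) = r*(-1 + r) (x(r, m) = (-1 + r)*r = r*(-1 + r))
s = 29586 (s = 19602 + 9984 = 29586)
√(x(166, -123) + s) = √(166*(-1 + 166) + 29586) = √(166*165 + 29586) = √(27390 + 29586) = √56976 = 4*√3561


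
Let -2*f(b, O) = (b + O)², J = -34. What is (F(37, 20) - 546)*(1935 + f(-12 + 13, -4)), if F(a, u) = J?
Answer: -1119690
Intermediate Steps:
f(b, O) = -(O + b)²/2 (f(b, O) = -(b + O)²/2 = -(O + b)²/2)
F(a, u) = -34
(F(37, 20) - 546)*(1935 + f(-12 + 13, -4)) = (-34 - 546)*(1935 - (-4 + (-12 + 13))²/2) = -580*(1935 - (-4 + 1)²/2) = -580*(1935 - ½*(-3)²) = -580*(1935 - ½*9) = -580*(1935 - 9/2) = -580*3861/2 = -1119690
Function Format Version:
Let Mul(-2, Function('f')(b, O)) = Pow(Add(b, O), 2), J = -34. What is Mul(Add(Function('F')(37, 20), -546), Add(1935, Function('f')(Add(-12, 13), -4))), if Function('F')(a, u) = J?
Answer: -1119690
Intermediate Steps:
Function('f')(b, O) = Mul(Rational(-1, 2), Pow(Add(O, b), 2)) (Function('f')(b, O) = Mul(Rational(-1, 2), Pow(Add(b, O), 2)) = Mul(Rational(-1, 2), Pow(Add(O, b), 2)))
Function('F')(a, u) = -34
Mul(Add(Function('F')(37, 20), -546), Add(1935, Function('f')(Add(-12, 13), -4))) = Mul(Add(-34, -546), Add(1935, Mul(Rational(-1, 2), Pow(Add(-4, Add(-12, 13)), 2)))) = Mul(-580, Add(1935, Mul(Rational(-1, 2), Pow(Add(-4, 1), 2)))) = Mul(-580, Add(1935, Mul(Rational(-1, 2), Pow(-3, 2)))) = Mul(-580, Add(1935, Mul(Rational(-1, 2), 9))) = Mul(-580, Add(1935, Rational(-9, 2))) = Mul(-580, Rational(3861, 2)) = -1119690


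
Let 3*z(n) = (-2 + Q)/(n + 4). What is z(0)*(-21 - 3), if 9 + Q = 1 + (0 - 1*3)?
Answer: 26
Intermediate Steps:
Q = -11 (Q = -9 + (1 + (0 - 1*3)) = -9 + (1 + (0 - 3)) = -9 + (1 - 3) = -9 - 2 = -11)
z(n) = -13/(3*(4 + n)) (z(n) = ((-2 - 11)/(n + 4))/3 = (-13/(4 + n))/3 = -13/(3*(4 + n)))
z(0)*(-21 - 3) = (-13/(12 + 3*0))*(-21 - 3) = -13/(12 + 0)*(-24) = -13/12*(-24) = 26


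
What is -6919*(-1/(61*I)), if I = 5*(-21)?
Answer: -6919/6405 ≈ -1.0802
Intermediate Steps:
I = -105
-6919*(-1/(61*I)) = -6919/((-105*(-61))) = -6919/6405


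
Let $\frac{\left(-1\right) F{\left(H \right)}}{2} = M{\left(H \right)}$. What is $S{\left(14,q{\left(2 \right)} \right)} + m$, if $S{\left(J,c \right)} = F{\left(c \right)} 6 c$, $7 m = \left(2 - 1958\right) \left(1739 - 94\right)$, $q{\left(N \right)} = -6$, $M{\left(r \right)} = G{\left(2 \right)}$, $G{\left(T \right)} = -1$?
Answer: $-459732$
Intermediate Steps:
$M{\left(r \right)} = -1$
$F{\left(H \right)} = 2$ ($F{\left(H \right)} = \left(-2\right) \left(-1\right) = 2$)
$m = -459660$ ($m = \frac{\left(2 - 1958\right) \left(1739 - 94\right)}{7} = \frac{\left(-1956\right) 1645}{7} = \frac{1}{7} \left(-3217620\right) = -459660$)
$S{\left(J,c \right)} = 12 c$ ($S{\left(J,c \right)} = 2 \cdot 6 c = 12 c$)
$S{\left(14,q{\left(2 \right)} \right)} + m = 12 \left(-6\right) - 459660 = -72 - 459660 = -459732$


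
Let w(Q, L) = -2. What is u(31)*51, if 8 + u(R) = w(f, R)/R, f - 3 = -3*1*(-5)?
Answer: -12750/31 ≈ -411.29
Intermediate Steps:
f = 18 (f = 3 - 3*1*(-5) = 3 - 3*(-5) = 3 + 15 = 18)
u(R) = -8 - 2/R
u(31)*51 = (-8 - 2/31)*51 = -250/31*51 = -12750/31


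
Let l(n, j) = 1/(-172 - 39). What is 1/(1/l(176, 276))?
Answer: -1/211 ≈ -0.0047393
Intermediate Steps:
l(n, j) = -1/211 (l(n, j) = 1/(-211) = -1/211)
1/(1/l(176, 276)) = 1/(1/(-1/211)) = 1/(-211) = -1/211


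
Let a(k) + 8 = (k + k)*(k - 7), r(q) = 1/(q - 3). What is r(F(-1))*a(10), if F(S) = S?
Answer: -13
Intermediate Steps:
r(q) = 1/(-3 + q)
a(k) = -8 + 2*k*(-7 + k) (a(k) = -8 + (k + k)*(k - 7) = -8 + (2*k)*(-7 + k) = -8 + 2*k*(-7 + k))
r(F(-1))*a(10) = (-8 - 14*10 + 2*10²)/(-3 - 1) = (-8 - 140 + 2*100)/(-4) = -(-8 - 140 + 200)/4 = -¼*52 = -13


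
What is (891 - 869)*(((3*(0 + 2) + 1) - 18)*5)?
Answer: -1210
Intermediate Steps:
(891 - 869)*(((3*(0 + 2) + 1) - 18)*5) = 22*(((3*2 + 1) - 18)*5) = 22*(((6 + 1) - 18)*5) = 22*((7 - 18)*5) = 22*(-11*5) = 22*(-55) = -1210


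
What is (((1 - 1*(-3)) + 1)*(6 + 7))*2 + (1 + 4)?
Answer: 135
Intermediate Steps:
(((1 - 1*(-3)) + 1)*(6 + 7))*2 + (1 + 4) = (((1 + 3) + 1)*13)*2 + 5 = ((4 + 1)*13)*2 + 5 = (5*13)*2 + 5 = 65*2 + 5 = 130 + 5 = 135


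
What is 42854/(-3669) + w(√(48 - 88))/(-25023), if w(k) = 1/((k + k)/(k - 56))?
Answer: -238297217/20402086 - 7*I*√10/125115 ≈ -11.68 - 0.00017692*I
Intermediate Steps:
w(k) = (-56 + k)/(2*k) (w(k) = 1/((2*k)/(-56 + k)) = 1/(2*k/(-56 + k)) = (-56 + k)/(2*k))
42854/(-3669) + w(√(48 - 88))/(-25023) = 42854/(-3669) + ((-56 + √(48 - 88))/(2*(√(48 - 88))))/(-25023) = 42854*(-1/3669) + ((-56 + √(-40))/(2*(√(-40))))*(-1/25023) = -42854/3669 + ((-56 + 2*I*√10)/(2*((2*I*√10))))*(-1/25023) = -42854/3669 + ((-I*√10/20)*(-56 + 2*I*√10)/2)*(-1/25023) = -42854/3669 - I*√10*(-56 + 2*I*√10)/40*(-1/25023) = -42854/3669 + I*√10*(-56 + 2*I*√10)/1000920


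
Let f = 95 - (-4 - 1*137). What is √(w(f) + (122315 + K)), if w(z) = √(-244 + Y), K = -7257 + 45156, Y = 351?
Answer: √(160214 + √107) ≈ 400.28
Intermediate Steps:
K = 37899
f = 236 (f = 95 - (-4 - 137) = 95 - 1*(-141) = 95 + 141 = 236)
w(z) = √107 (w(z) = √(-244 + 351) = √107)
√(w(f) + (122315 + K)) = √(√107 + (122315 + 37899)) = √(√107 + 160214) = √(160214 + √107)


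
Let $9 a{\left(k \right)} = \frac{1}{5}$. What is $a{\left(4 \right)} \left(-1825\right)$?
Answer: $- \frac{365}{9} \approx -40.556$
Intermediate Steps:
$a{\left(k \right)} = \frac{1}{45}$ ($a{\left(k \right)} = \frac{1}{9 \cdot 5} = \frac{1}{9} \cdot \frac{1}{5} = \frac{1}{45}$)
$a{\left(4 \right)} \left(-1825\right) = \frac{1}{45} \left(-1825\right) = - \frac{365}{9}$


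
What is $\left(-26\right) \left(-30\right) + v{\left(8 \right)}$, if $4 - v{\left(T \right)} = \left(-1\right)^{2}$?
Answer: $783$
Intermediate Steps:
$v{\left(T \right)} = 3$ ($v{\left(T \right)} = 4 - \left(-1\right)^{2} = 4 - 1 = 3$)
$\left(-26\right) \left(-30\right) + v{\left(8 \right)} = \left(-26\right) \left(-30\right) + 3 = 780 + 3 = 783$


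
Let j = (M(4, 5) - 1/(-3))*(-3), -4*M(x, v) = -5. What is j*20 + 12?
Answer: -83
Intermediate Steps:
M(x, v) = 5/4 (M(x, v) = -¼*(-5) = 5/4)
j = -19/4 (j = (5/4 - 1/(-3))*(-3) = (5/4 - 1*(-⅓))*(-3) = (5/4 + ⅓)*(-3) = (19/12)*(-3) = -19/4 ≈ -4.7500)
j*20 + 12 = -19/4*20 + 12 = -95 + 12 = -83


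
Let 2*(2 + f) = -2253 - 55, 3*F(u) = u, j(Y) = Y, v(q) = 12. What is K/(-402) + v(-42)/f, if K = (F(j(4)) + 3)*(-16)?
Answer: 28247/174267 ≈ 0.16209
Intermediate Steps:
F(u) = u/3
f = -1156 (f = -2 + (-2253 - 55)/2 = -2 + (½)*(-2308) = -2 - 1154 = -1156)
K = -208/3 (K = ((⅓)*4 + 3)*(-16) = (4/3 + 3)*(-16) = (13/3)*(-16) = -208/3 ≈ -69.333)
K/(-402) + v(-42)/f = -208/3/(-402) + 12/(-1156) = -208/3*(-1/402) + 12*(-1/1156) = 104/603 - 3/289 = 28247/174267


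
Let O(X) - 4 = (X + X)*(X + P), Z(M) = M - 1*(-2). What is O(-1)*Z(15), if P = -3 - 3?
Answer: 306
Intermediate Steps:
P = -6
Z(M) = 2 + M (Z(M) = M + 2 = 2 + M)
O(X) = 4 + 2*X*(-6 + X) (O(X) = 4 + (X + X)*(X - 6) = 4 + (2*X)*(-6 + X) = 4 + 2*X*(-6 + X))
O(-1)*Z(15) = (4 - 12*(-1) + 2*(-1)²)*(2 + 15) = (4 + 12 + 2*1)*17 = (4 + 12 + 2)*17 = 18*17 = 306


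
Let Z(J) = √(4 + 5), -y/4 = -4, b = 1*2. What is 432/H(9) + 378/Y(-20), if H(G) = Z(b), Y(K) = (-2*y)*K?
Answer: 46269/320 ≈ 144.59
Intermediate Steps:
b = 2
y = 16 (y = -4*(-4) = 16)
Y(K) = -32*K (Y(K) = (-2*16)*K = -32*K)
Z(J) = 3 (Z(J) = √9 = 3)
H(G) = 3
432/H(9) + 378/Y(-20) = 432/3 + 378/((-32*(-20))) = 432*(⅓) + 378/640 = 144 + 378*(1/640) = 144 + 189/320 = 46269/320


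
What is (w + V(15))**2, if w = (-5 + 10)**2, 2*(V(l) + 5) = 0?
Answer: 400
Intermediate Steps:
V(l) = -5 (V(l) = -5 + (1/2)*0 = -5 + 0 = -5)
w = 25 (w = 5**2 = 25)
(w + V(15))**2 = (25 - 5)**2 = 20**2 = 400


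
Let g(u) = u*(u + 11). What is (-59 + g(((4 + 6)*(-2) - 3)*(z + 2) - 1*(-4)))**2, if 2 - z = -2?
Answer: 269714929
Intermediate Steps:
z = 4 (z = 2 - 1*(-2) = 2 + 2 = 4)
g(u) = u*(11 + u)
(-59 + g(((4 + 6)*(-2) - 3)*(z + 2) - 1*(-4)))**2 = (-59 + (((4 + 6)*(-2) - 3)*(4 + 2) - 1*(-4))*(11 + (((4 + 6)*(-2) - 3)*(4 + 2) - 1*(-4))))**2 = (-59 + ((10*(-2) - 3)*6 + 4)*(11 + ((10*(-2) - 3)*6 + 4)))**2 = (-59 + ((-20 - 3)*6 + 4)*(11 + ((-20 - 3)*6 + 4)))**2 = (-59 + (-23*6 + 4)*(11 + (-23*6 + 4)))**2 = (-59 + (-138 + 4)*(11 + (-138 + 4)))**2 = (-59 - 134*(11 - 134))**2 = (-59 - 134*(-123))**2 = (-59 + 16482)**2 = 16423**2 = 269714929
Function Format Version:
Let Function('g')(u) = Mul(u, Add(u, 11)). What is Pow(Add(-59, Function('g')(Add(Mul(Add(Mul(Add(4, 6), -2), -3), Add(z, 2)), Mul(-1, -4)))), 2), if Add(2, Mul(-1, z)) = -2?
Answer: 269714929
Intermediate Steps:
z = 4 (z = Add(2, Mul(-1, -2)) = Add(2, 2) = 4)
Function('g')(u) = Mul(u, Add(11, u))
Pow(Add(-59, Function('g')(Add(Mul(Add(Mul(Add(4, 6), -2), -3), Add(z, 2)), Mul(-1, -4)))), 2) = Pow(Add(-59, Mul(Add(Mul(Add(Mul(Add(4, 6), -2), -3), Add(4, 2)), Mul(-1, -4)), Add(11, Add(Mul(Add(Mul(Add(4, 6), -2), -3), Add(4, 2)), Mul(-1, -4))))), 2) = Pow(Add(-59, Mul(Add(Mul(Add(Mul(10, -2), -3), 6), 4), Add(11, Add(Mul(Add(Mul(10, -2), -3), 6), 4)))), 2) = Pow(Add(-59, Mul(Add(Mul(Add(-20, -3), 6), 4), Add(11, Add(Mul(Add(-20, -3), 6), 4)))), 2) = Pow(Add(-59, Mul(Add(Mul(-23, 6), 4), Add(11, Add(Mul(-23, 6), 4)))), 2) = Pow(Add(-59, Mul(Add(-138, 4), Add(11, Add(-138, 4)))), 2) = Pow(Add(-59, Mul(-134, Add(11, -134))), 2) = Pow(Add(-59, Mul(-134, -123)), 2) = Pow(Add(-59, 16482), 2) = Pow(16423, 2) = 269714929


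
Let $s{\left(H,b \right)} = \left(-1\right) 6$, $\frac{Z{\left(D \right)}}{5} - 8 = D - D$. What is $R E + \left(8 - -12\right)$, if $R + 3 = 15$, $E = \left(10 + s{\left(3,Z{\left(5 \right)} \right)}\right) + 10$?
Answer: $188$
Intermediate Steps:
$Z{\left(D \right)} = 40$ ($Z{\left(D \right)} = 40 + 5 \left(D - D\right) = 40 + 5 \cdot 0 = 40 + 0 = 40$)
$s{\left(H,b \right)} = -6$
$E = 14$ ($E = \left(10 - 6\right) + 10 = 4 + 10 = 14$)
$R = 12$ ($R = -3 + 15 = 12$)
$R E + \left(8 - -12\right) = 12 \cdot 14 + \left(8 - -12\right) = 168 + \left(8 + 12\right) = 168 + 20 = 188$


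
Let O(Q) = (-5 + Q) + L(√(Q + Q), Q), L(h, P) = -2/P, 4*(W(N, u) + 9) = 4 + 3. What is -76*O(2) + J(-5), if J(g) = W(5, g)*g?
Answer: 1361/4 ≈ 340.25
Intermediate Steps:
W(N, u) = -29/4 (W(N, u) = -9 + (4 + 3)/4 = -9 + (¼)*7 = -9 + 7/4 = -29/4)
J(g) = -29*g/4
O(Q) = -5 + Q - 2/Q (O(Q) = (-5 + Q) - 2/Q = -5 + Q - 2/Q)
-76*O(2) + J(-5) = -76*(-5 + 2 - 2/2) - 29/4*(-5) = -76*(-5 + 2 - 2*½) + 145/4 = -76*(-5 + 2 - 1) + 145/4 = -76*(-4) + 145/4 = 304 + 145/4 = 1361/4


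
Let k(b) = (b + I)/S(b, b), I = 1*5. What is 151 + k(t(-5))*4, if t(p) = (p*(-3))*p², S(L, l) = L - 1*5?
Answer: 5739/37 ≈ 155.11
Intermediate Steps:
S(L, l) = -5 + L (S(L, l) = L - 5 = -5 + L)
t(p) = -3*p³ (t(p) = (-3*p)*p² = -3*p³)
I = 5
k(b) = (5 + b)/(-5 + b) (k(b) = (b + 5)/(-5 + b) = (5 + b)/(-5 + b))
151 + k(t(-5))*4 = 151 + ((5 - 3*(-5)³)/(-5 - 3*(-5)³))*4 = 151 + ((5 - 3*(-125))/(-5 - 3*(-125)))*4 = 151 + ((5 + 375)/(-5 + 375))*4 = 151 + (380/370)*4 = 151 + ((1/370)*380)*4 = 151 + (38/37)*4 = 151 + 152/37 = 5739/37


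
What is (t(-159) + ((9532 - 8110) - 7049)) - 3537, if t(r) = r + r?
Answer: -9482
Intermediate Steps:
t(r) = 2*r
(t(-159) + ((9532 - 8110) - 7049)) - 3537 = (2*(-159) + ((9532 - 8110) - 7049)) - 3537 = (-318 + (1422 - 7049)) - 3537 = (-318 - 5627) - 3537 = -5945 - 3537 = -9482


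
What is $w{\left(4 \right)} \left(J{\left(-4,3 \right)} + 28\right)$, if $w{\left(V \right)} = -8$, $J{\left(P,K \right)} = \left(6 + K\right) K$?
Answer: $-440$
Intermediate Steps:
$J{\left(P,K \right)} = K \left(6 + K\right)$
$w{\left(4 \right)} \left(J{\left(-4,3 \right)} + 28\right) = - 8 \left(3 \left(6 + 3\right) + 28\right) = - 8 \left(3 \cdot 9 + 28\right) = - 8 \left(27 + 28\right) = \left(-8\right) 55 = -440$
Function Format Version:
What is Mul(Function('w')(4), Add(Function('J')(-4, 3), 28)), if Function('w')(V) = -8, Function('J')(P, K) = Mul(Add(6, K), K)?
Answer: -440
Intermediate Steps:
Function('J')(P, K) = Mul(K, Add(6, K))
Mul(Function('w')(4), Add(Function('J')(-4, 3), 28)) = Mul(-8, Add(Mul(3, Add(6, 3)), 28)) = Mul(-8, Add(Mul(3, 9), 28)) = Mul(-8, Add(27, 28)) = Mul(-8, 55) = -440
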